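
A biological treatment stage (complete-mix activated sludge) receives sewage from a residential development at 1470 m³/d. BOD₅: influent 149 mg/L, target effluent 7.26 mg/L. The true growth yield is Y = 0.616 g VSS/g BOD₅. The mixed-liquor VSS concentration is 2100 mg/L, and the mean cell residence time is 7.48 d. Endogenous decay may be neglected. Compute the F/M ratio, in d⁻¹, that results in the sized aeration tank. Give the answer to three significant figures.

With k_d = 0 the design equation reduces to V = Y Q (S₀−S) θ_c / X = 0.616 × 1470 × (149 − 7.26) × 7.48 / 2100 = 457.2 m³.
Food-to-microorganism ratio F/M = Q S₀ / (V X) = 1470 × 149 / (457.2 × 2100) = 0.2281 d⁻¹.

F/M ≈ 0.228 d⁻¹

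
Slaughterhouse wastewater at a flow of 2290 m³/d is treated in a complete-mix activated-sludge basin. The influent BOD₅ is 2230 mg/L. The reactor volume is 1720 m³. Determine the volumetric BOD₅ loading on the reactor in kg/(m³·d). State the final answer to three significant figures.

L_v ≈ 2.97 kg BOD₅/(m³·d)

L_v = Q S₀ / V = 2290 × 2230 × 10⁻³ / 1720 = 2.969 kg/(m³·d).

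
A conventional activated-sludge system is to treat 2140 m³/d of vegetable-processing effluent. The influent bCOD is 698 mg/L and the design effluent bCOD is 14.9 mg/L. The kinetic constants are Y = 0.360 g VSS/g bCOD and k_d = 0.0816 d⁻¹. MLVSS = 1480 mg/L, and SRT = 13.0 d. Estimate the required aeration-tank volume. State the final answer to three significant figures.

From the SRT design equation V = Y Q (S₀−S) θ_c / [X (1 + k_d θ_c)] = 0.360 × 2140 × (698 − 14.9) × 13.0 / [1480 × (1 + 0.0816 × 13.0)] = 6.84×10^6 / 3050 = 2243 m³.

V ≈ 2240 m³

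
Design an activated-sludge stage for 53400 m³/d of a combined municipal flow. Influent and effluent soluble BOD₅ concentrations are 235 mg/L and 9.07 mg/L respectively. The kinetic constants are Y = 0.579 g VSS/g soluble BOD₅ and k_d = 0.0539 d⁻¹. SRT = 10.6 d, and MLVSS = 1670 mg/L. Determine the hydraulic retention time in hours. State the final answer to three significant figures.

Steady-state biomass mass balance: V·X·(1 + k_d·θ_c) = Y·Q·(S₀ − S)·θ_c, so V = 0.579 × 53400 × (235 − 9.07) × 10.6 / [1670 × (1 + 0.0539 × 10.6)] = 7.4×10^7 / 2624 = 28217 m³.
HRT = V/Q = 28217 m³ / 53400 m³·d⁻¹ = 0.5284 d × 24 = 12.68 h.

τ ≈ 12.7 h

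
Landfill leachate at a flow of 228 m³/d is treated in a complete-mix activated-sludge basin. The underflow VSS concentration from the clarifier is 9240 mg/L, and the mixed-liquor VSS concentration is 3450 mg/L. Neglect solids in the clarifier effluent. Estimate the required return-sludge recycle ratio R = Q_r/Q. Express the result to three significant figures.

R = Q_r/Q = X/(X_r − X) = 3450 / (9240 − 3450) = 0.5959.

R ≈ 0.596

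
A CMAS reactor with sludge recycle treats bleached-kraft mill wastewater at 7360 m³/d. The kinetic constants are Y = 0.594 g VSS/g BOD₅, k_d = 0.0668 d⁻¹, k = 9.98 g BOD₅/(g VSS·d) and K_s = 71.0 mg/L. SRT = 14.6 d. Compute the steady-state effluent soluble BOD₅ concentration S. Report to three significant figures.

S ≈ 1.66 mg/L

Effluent substrate depends only on kinetics and SRT: S = K_s(1 + k_d θ_c) / [θ_c(Yk − k_d) − 1] = 71.0 × (1 + 0.0668 × 14.6) / [14.6 × (0.594 × 9.98 − 0.0668) − 1] = 140.2 / 84.58 = 1.658 mg/L.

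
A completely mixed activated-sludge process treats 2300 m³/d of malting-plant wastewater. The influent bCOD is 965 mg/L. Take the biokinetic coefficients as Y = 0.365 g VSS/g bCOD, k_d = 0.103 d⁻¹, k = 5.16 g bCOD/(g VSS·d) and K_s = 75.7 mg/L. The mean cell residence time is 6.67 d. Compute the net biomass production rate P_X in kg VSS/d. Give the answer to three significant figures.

From the Monod/SRT balance for a CMAS, S = K_s·(1+k_d θ_c)/[θ_c·(Y k − k_d) − 1] = 75.7 × (1 + 0.103 × 6.67) / [6.67 × (0.365 × 5.16 − 0.103) − 1] = 127.7 / 10.88 = 11.74 mg/L.
The observed yield is Y_obs = Y/(1 + k_d·θ_c) = 0.365 / (1 + 0.103 × 6.67) = 0.365 / 1.687 = 0.2164 g VSS per g bCOD removed.
ΔS = 965 − 11.7 = 953.3 mg/L, so the substrate removal rate is 2300 × 953.3/1000 = 2193 kg bCOD/d.
Net biomass production P_X = Y_obs × Q·(S₀ − S) = 0.2164 × 2193 = 474.4 kg VSS/d.

P_X ≈ 474 kg VSS/d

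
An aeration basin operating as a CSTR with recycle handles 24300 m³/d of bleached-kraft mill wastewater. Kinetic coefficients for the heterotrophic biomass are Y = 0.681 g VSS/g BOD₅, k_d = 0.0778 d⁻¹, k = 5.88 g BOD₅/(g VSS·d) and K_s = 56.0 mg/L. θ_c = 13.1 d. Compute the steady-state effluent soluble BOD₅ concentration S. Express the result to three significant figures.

For a completely mixed reactor with recycle the Lawrence–McCarty relation gives S = K_s·(1 + k_d·θ_c) / [θ_c·(Y·k − k_d) − 1] = 56.0 × (1 + 0.0778 × 13.1) / [13.1 × (0.681 × 5.88 − 0.0778) − 1] = 113.1 / 50.44 = 2.242 mg/L.

S ≈ 2.24 mg/L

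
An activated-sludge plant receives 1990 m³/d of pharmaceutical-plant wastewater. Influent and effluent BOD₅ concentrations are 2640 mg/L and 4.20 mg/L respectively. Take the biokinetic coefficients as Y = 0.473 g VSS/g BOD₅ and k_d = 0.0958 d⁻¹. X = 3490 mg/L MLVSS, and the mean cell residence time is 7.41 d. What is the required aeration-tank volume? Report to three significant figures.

V ≈ 3080 m³

Steady-state biomass mass balance: V·X·(1 + k_d·θ_c) = Y·Q·(S₀ − S)·θ_c, so V = 0.473 × 1990 × (2640 − 4.20) × 7.41 / [3490 × (1 + 0.0958 × 7.41)] = 1.84×10^7 / 5967 = 3081 m³.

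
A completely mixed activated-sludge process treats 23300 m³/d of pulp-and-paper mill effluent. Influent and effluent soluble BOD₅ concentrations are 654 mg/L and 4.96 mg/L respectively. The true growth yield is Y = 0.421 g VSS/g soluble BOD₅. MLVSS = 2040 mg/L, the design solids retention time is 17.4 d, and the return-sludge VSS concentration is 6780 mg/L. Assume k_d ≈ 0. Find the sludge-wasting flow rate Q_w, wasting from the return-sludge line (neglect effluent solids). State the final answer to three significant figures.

Biomass mass balance (decay neglected): V·X = Y·Q·(S₀ − S)·θ_c, so V = 0.421 × 23300 × (654 − 4.96) × 17.4 / 2040 = 54304 m³.
Q_w = (V·X)/(θ_c X_r) = 54304 × 2040 / (17.4 × 6780) = 939.0 m³/d.

Q_w ≈ 939 m³/d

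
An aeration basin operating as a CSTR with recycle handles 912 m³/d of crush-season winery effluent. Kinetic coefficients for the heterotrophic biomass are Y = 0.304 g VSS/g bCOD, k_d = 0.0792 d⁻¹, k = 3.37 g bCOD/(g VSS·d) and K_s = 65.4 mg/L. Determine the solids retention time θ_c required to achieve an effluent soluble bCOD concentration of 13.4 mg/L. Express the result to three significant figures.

θ_c ≈ 10.5 d

Specific growth rate at S = 13.4 mg/L: μ = YkS/(K_s+S) = 0.304·3.37·13.4/(65.4+13.4) = 0.1742 d⁻¹.
θ_c = 1/(μ − k_d) = 1/(0.1742 − 0.0792) = 1/0.09501 = 10.52 d.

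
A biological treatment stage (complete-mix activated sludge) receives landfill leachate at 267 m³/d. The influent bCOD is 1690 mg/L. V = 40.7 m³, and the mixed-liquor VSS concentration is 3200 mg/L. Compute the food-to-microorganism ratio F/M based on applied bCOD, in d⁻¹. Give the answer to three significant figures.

F/M ≈ 3.46 d⁻¹

F/M = Q·S₀ / (V·X) = 267 × 1690 / (40.70 × 3200) = 3.465 g bCOD·(g VSS·d)⁻¹.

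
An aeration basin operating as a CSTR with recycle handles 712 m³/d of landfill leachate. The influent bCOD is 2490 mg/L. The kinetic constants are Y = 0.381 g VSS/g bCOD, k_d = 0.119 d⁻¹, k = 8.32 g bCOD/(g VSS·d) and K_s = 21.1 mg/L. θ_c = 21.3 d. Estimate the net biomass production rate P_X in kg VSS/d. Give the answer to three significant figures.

For a completely mixed reactor with recycle the Lawrence–McCarty relation gives S = K_s·(1 + k_d·θ_c) / [θ_c·(Y·k − k_d) − 1] = 21.1 × (1 + 0.119 × 21.3) / [21.3 × (0.381 × 8.32 − 0.119) − 1] = 74.58 / 63.98 = 1.166 mg/L.
Observed yield with endogenous decay: Y_obs = Y / (1 + k_d·θ_c) = 0.381 / (1 + 0.119 × 21.3) = 0.381 / 3.535 = 0.1078 g VSS/g bCOD.
ΔS = 2490 − 1.17 = 2489 mg/L, so the substrate removal rate is 712 × 2489/1000 = 1772 kg bCOD/d.
Net biomass production P_X = Y_obs × Q·(S₀ − S) = 0.1078 × 1772 = 191.0 kg VSS/d.

P_X ≈ 191 kg VSS/d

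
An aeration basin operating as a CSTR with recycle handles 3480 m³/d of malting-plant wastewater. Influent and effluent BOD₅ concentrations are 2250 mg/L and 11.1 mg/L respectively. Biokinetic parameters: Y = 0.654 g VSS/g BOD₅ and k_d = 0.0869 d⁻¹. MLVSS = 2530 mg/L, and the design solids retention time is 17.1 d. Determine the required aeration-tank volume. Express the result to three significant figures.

Rearranging the biomass balance for a CMAS with decay, V = Y·Q·ΔS·θ_c / [X·(1+k_d θ_c)] = 0.654 × 3480 × (2250 − 11.1) × 17.1 / [2530 × (1 + 0.0869 × 17.1)] = 8.71×10^7 / 6290 = 13854 m³.

V ≈ 13900 m³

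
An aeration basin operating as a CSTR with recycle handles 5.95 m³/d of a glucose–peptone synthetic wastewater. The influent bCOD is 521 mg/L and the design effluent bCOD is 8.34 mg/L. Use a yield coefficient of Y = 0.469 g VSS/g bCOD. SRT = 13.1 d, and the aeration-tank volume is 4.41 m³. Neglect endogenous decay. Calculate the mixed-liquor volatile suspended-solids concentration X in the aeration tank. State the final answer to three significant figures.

X ≈ 4250 mg/L

X = Y·Q·ΔS·θ_c / V = 0.469 × 5.95 × (521 − 8.34) × 13.1 / 4.41 = 4250 mg/L.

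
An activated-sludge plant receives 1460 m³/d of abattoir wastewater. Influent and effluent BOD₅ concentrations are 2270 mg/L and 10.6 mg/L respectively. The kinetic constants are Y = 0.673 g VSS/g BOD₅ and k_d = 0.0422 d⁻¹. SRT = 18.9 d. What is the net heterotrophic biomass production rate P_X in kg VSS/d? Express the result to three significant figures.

P_X ≈ 1240 kg VSS/d

Y_obs = Y / (1 + k_d θ_c) = 0.673 / (1 + 0.0422 × 18.9) = 0.673 / 1.798 = 0.3744.
Mass of BOD₅ removed per day: Q(S₀ − S) = 1460 × 2259 g/m³ = 3299 kg/d.
Biomass produced: P_X = Y_obs·Q·ΔS = 0.3744 × 3299 ≈ 1235 kg VSS/d.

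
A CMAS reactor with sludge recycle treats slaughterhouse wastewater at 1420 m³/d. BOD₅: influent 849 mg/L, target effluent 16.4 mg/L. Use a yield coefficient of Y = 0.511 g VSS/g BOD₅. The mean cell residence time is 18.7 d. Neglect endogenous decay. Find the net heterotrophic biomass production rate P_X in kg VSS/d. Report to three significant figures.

P_X ≈ 604 kg VSS/d

Since k_d ≈ 0, Y_obs = Y = 0.511 g VSS/g BOD₅.
ΔS = 849 − 16.4 = 832.6 mg/L, so the substrate removal rate is 1420 × 832.6/1000 = 1182 kg BOD₅/d.
So the net sludge growth is P_X = 0.5110 × 1182 = 604.2 kg VSS/d.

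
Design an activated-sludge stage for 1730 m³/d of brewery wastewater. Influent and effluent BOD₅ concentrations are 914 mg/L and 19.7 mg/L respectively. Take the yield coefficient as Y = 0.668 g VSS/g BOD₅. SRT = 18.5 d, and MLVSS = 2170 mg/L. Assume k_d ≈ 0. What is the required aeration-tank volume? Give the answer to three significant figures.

V ≈ 8810 m³

Biomass mass balance (decay neglected): V·X = Y·Q·(S₀ − S)·θ_c, so V = 0.668 × 1730 × (914 − 19.7) × 18.5 / 2170 = 8811 m³.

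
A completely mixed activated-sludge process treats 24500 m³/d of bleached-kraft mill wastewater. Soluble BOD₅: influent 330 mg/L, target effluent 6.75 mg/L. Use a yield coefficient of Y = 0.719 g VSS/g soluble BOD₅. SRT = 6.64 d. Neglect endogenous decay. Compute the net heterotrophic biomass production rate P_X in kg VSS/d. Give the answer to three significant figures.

With endogenous decay neglected, the observed yield equals the true yield: Y_obs = Y = 0.719 g VSS/g soluble BOD₅.
Mass of soluble BOD₅ removed per day: Q(S₀ − S) = 24500 × 323.2 g/m³ = 7920 kg/d.
Biomass produced: P_X = Y_obs·Q·ΔS = 0.7190 × 7920 ≈ 5694 kg VSS/d.

P_X ≈ 5690 kg VSS/d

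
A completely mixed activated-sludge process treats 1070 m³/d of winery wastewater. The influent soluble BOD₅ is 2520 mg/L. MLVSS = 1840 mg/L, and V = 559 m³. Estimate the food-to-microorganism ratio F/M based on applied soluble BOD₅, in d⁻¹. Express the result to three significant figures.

F/M ≈ 2.62 d⁻¹

F/M = applied load / biomass = Q·S₀/(V·X) = 1070 × 2520 / (559.0 × 1840) = 2.622 d⁻¹.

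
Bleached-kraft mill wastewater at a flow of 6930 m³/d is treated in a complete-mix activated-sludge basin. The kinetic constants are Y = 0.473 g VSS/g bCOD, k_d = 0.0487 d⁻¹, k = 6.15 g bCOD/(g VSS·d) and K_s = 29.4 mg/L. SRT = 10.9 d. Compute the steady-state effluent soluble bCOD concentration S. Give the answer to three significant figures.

S ≈ 1.49 mg/L

Effluent substrate depends only on kinetics and SRT: S = K_s(1 + k_d θ_c) / [θ_c(Yk − k_d) − 1] = 29.4 × (1 + 0.0487 × 10.9) / [10.9 × (0.473 × 6.15 − 0.0487) − 1] = 45.01 / 30.18 = 1.491 mg/L.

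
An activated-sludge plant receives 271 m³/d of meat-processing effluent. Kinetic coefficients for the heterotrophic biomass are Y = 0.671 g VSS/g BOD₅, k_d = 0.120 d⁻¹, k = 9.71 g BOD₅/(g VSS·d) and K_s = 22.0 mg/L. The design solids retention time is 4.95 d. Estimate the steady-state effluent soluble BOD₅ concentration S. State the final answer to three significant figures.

S ≈ 1.14 mg/L

From the Monod/SRT balance for a CMAS, S = K_s·(1+k_d θ_c)/[θ_c·(Y k − k_d) − 1] = 22.0 × (1 + 0.120 × 4.95) / [4.95 × (0.671 × 9.71 − 0.120) − 1] = 35.07 / 30.66 = 1.144 mg/L.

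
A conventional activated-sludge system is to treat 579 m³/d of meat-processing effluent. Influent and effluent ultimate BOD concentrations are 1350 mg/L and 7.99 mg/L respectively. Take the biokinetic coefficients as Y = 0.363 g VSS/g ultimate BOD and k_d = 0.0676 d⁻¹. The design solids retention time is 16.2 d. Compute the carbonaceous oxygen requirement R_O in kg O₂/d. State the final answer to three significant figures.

R_O ≈ 586 kg O₂/d

Y_obs = Y / (1 + k_d θ_c) = 0.363 / (1 + 0.0676 × 16.2) = 0.363 / 2.095 = 0.1733.
ΔS = 1350 − 7.99 = 1342 mg/L, so the substrate removal rate is 579 × 1342/1000 = 777.0 kg ultimate BOD/d.
P_X = Y_obs·Q·(S₀ − S) = 0.1733 × 777.0 = 134.6 kg VSS/d.
R_O = Q·(S₀ − S) − 1.42·P_X = 777.0 − 1.42 × 134.6 = 585.9 kg O₂/d.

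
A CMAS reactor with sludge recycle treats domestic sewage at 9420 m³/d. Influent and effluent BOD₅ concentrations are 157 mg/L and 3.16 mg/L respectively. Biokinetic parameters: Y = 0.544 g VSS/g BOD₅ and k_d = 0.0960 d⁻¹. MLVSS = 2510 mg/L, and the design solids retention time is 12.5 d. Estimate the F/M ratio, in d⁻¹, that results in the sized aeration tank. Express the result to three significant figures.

F/M ≈ 0.330 d⁻¹

Steady-state biomass mass balance: V·X·(1 + k_d·θ_c) = Y·Q·(S₀ − S)·θ_c, so V = 0.544 × 9420 × (157 − 3.16) × 12.5 / [2510 × (1 + 0.0960 × 12.5)] = 9.85×10^6 / 5522 = 1785 m³.
Food-to-microorganism ratio F/M = Q S₀ / (V X) = 9420 × 157 / (1785 × 2510) = 0.3302 d⁻¹.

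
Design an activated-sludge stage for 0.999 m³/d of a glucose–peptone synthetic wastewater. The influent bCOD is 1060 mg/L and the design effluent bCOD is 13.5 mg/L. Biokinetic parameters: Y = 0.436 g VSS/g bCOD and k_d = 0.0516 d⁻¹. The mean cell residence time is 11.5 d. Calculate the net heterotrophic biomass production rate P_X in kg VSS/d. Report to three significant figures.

P_X ≈ 0.286 kg VSS/d

Correct the yield for decay: Y_obs = Y/(1 + k_d θ_c) = 0.436 / (1 + 0.0516 × 11.5) = 0.436 / 1.593 = 0.2736.
Substrate removed = Q·(S₀ − S) = 0.999 m³/d × (1060 − 13.5) g/m³ = 1.05×10^3 g/d = 1.045 kg/d.
P_X = Y_obs · Q(S₀ − S) = 0.2736 × 1.045 = 0.2861 kg VSS/d.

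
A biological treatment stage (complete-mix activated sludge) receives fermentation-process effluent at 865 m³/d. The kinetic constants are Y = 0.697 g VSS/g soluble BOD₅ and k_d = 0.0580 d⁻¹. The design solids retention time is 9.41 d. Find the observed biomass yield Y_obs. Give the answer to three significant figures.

Observed yield with endogenous decay: Y_obs = Y / (1 + k_d·θ_c) = 0.697 / (1 + 0.0580 × 9.41) = 0.697 / 1.546 = 0.4509 g VSS/g soluble BOD₅.

Y_obs ≈ 0.451 g VSS/g soluble BOD₅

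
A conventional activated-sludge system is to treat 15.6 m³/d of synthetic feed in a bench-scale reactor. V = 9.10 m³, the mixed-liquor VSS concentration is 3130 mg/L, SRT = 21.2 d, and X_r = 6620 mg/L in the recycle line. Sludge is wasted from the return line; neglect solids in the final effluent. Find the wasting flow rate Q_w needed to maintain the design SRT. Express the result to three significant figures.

Q_w ≈ 0.203 m³/d

θ_c = V·X/(Q_w·X_r) when wasting from the recycle, so Q_w = V·X/(θ_c·X_r) = 9.100 × 3130 / (21.2 × 6620) = 0.2030 m³/d.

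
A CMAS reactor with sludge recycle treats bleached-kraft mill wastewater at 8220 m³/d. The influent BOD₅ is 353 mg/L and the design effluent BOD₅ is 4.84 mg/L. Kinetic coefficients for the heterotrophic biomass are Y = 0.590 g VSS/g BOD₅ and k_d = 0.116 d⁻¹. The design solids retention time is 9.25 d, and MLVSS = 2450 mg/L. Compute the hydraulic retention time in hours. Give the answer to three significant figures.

τ ≈ 8.98 h

Rearranging the biomass balance for a CMAS with decay, V = Y·Q·ΔS·θ_c / [X·(1+k_d θ_c)] = 0.590 × 8220 × (353 − 4.84) × 9.25 / [2450 × (1 + 0.116 × 9.25)] = 1.56×10^7 / 5079 = 3075 m³.
Hydraulic retention time τ = V/Q = 3075 / 8220 = 0.3741 d = 8.979 h.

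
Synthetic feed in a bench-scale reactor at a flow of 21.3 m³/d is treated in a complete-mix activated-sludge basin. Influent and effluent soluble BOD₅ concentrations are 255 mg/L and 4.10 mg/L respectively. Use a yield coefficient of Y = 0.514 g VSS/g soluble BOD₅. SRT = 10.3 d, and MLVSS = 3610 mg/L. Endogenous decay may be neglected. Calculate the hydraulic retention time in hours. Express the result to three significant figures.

Biomass mass balance (decay neglected): V·X = Y·Q·(S₀ − S)·θ_c, so V = 0.514 × 21.3 × (255 − 4.10) × 10.3 / 3610 = 7.837 m³.
Hydraulic retention time τ = V/Q = 7.837 / 21.3 = 0.3680 d = 8.831 h.

τ ≈ 8.83 h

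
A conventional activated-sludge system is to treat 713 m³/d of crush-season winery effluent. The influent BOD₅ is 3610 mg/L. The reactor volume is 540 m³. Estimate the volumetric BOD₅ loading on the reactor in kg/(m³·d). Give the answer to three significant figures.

L_v = Q S₀ / V = 713 × 3610 × 10⁻³ / 540.0 = 4.767 kg/(m³·d).

L_v ≈ 4.77 kg BOD₅/(m³·d)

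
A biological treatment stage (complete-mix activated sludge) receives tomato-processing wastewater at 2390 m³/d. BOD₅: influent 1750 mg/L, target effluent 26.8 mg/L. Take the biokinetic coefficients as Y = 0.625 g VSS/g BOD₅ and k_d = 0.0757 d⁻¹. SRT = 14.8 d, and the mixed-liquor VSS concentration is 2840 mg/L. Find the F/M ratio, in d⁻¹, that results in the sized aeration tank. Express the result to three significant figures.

F/M ≈ 0.233 d⁻¹

From the SRT design equation V = Y Q (S₀−S) θ_c / [X (1 + k_d θ_c)] = 0.625 × 2390 × (1750 − 26.8) × 14.8 / [2840 × (1 + 0.0757 × 14.8)] = 3.81×10^7 / 6022 = 6326 m³.
F/M = applied load / biomass = Q·S₀/(V·X) = 2390 × 1750 / (6326 × 2840) = 0.2328 d⁻¹.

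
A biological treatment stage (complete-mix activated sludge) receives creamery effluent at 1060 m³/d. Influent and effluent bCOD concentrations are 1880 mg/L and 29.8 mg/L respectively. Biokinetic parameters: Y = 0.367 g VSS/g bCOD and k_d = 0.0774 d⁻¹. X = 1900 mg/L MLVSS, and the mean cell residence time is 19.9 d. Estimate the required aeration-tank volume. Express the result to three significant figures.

V ≈ 2970 m³

From the SRT design equation V = Y Q (S₀−S) θ_c / [X (1 + k_d θ_c)] = 0.367 × 1060 × (1880 − 29.8) × 19.9 / [1900 × (1 + 0.0774 × 19.9)] = 1.43×10^7 / 4826 = 2968 m³.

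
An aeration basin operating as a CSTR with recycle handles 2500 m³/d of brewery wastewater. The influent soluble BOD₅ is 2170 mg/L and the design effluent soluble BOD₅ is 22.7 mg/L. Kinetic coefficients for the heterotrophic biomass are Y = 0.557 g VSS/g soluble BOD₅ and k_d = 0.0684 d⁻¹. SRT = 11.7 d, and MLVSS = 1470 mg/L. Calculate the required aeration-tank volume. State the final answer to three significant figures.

From the SRT design equation V = Y Q (S₀−S) θ_c / [X (1 + k_d θ_c)] = 0.557 × 2500 × (2170 − 22.7) × 11.7 / [1470 × (1 + 0.0684 × 11.7)] = 3.5×10^7 / 2646 = 13220 m³.

V ≈ 13200 m³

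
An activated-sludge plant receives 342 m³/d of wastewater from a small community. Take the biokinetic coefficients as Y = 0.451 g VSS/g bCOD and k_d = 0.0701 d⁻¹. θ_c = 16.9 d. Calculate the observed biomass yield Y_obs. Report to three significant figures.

Observed yield with endogenous decay: Y_obs = Y / (1 + k_d·θ_c) = 0.451 / (1 + 0.0701 × 16.9) = 0.451 / 2.185 = 0.2064 g VSS/g bCOD.

Y_obs ≈ 0.206 g VSS/g bCOD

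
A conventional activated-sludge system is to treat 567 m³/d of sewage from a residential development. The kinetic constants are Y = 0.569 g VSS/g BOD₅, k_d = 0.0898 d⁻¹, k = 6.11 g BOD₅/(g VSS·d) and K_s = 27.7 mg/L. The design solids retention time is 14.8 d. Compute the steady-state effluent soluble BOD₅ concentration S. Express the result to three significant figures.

Effluent substrate depends only on kinetics and SRT: S = K_s(1 + k_d θ_c) / [θ_c(Yk − k_d) − 1] = 27.7 × (1 + 0.0898 × 14.8) / [14.8 × (0.569 × 6.11 − 0.0898) − 1] = 64.51 / 49.12 = 1.313 mg/L.

S ≈ 1.31 mg/L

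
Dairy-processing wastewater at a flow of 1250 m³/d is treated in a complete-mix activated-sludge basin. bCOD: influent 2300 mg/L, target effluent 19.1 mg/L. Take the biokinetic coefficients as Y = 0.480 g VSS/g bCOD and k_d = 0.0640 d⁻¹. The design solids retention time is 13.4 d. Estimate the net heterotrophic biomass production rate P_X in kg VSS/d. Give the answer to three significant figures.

P_X ≈ 737 kg VSS/d

Observed yield with endogenous decay: Y_obs = Y / (1 + k_d·θ_c) = 0.480 / (1 + 0.0640 × 13.4) = 0.480 / 1.858 = 0.2584 g VSS/g bCOD.
Substrate removed = Q·(S₀ − S) = 1250 m³/d × (2300 − 19.1) g/m³ = 2.85×10^6 g/d = 2851 kg/d.
P_X = Y_obs · Q(S₀ − S) = 0.2584 × 2851 = 736.7 kg VSS/d.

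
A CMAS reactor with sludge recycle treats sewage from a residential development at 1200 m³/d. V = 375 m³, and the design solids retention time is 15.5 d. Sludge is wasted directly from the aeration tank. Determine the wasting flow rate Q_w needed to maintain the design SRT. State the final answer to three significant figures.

With mixed-liquor wasting, θ_c = V/Q_w, so Q_w = V/θ_c = 375.0/15.5 = 24.19 m³/d.

Q_w ≈ 24.2 m³/d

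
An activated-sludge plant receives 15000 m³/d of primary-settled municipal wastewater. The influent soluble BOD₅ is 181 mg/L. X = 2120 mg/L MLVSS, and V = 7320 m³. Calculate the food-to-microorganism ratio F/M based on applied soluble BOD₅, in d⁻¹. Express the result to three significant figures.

F/M = applied load / biomass = Q·S₀/(V·X) = 15000 × 181 / (7320 × 2120) = 0.1750 d⁻¹.

F/M ≈ 0.175 d⁻¹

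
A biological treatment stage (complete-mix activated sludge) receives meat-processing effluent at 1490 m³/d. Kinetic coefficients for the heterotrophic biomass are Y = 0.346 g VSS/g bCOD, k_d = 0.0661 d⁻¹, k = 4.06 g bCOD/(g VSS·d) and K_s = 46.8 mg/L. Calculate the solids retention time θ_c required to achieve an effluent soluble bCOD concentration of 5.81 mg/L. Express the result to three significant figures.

From 1/θ_c = Y·k·S/(K_s + S) − k_d: Y·k·S/(K_s+S) = 0.346 × 4.06 × 5.81 / (46.8 + 5.81) = 0.1551 d⁻¹.
1/θ_c = 0.1551 − 0.0661 = 0.08904 d⁻¹, so θ_c = 11.23 d.

θ_c ≈ 11.2 d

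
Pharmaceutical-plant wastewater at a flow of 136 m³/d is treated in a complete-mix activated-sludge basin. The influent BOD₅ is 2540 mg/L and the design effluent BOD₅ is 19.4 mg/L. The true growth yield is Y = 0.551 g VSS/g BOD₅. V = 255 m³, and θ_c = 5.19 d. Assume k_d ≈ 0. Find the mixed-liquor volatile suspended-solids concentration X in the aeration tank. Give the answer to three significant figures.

X = Y·Q·ΔS·θ_c / V = 0.551 × 136 × (2540 − 19.4) × 5.19 / 255 = 3844 mg/L.

X ≈ 3840 mg/L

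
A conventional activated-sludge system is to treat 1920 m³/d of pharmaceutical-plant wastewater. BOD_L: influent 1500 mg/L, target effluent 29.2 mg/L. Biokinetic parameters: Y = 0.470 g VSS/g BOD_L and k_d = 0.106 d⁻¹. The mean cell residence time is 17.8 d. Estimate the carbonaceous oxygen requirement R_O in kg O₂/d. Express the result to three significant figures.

The observed yield is Y_obs = Y/(1 + k_d·θ_c) = 0.470 / (1 + 0.106 × 17.8) = 0.470 / 2.887 = 0.1628 g VSS per g BOD_L removed.
ΔS = 1500 − 29.2 = 1471 mg/L, so the substrate removal rate is 1920 × 1471/1000 = 2824 kg BOD_L/d.
Biomass synthesised: P_X = Y_obs × 2824 = 459.8 kg VSS/d.
R_O = Q·ΔS − 1.42 P_X = 2824 − 652.9 = 2171 kg O₂/d.

R_O ≈ 2170 kg O₂/d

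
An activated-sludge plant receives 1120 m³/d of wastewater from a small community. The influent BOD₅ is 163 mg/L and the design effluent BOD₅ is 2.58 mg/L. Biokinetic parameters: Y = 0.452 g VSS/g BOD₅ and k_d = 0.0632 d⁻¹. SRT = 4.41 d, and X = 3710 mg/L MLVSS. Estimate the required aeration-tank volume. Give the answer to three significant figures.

V ≈ 75.5 m³

From the SRT design equation V = Y Q (S₀−S) θ_c / [X (1 + k_d θ_c)] = 0.452 × 1120 × (163 − 2.58) × 4.41 / [3710 × (1 + 0.0632 × 4.41)] = 3.58×10^5 / 4744 = 75.49 m³.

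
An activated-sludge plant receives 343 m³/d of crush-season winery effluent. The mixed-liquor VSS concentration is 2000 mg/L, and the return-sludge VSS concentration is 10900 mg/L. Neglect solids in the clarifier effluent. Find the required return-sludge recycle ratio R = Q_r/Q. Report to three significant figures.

Solids balance on the clarifier gives (1+R)X = R·X_r, so R = X/(X_r − X) = 2000 / (10900 − 2000) = 0.2247.

R ≈ 0.225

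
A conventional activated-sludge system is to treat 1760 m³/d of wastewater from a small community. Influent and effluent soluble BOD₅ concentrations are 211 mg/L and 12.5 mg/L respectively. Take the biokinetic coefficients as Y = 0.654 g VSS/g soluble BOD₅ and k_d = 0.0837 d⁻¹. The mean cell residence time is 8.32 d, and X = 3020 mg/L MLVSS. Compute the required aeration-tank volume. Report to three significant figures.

From the SRT design equation V = Y Q (S₀−S) θ_c / [X (1 + k_d θ_c)] = 0.654 × 1760 × (211 − 12.5) × 8.32 / [3020 × (1 + 0.0837 × 8.32)] = 1.9×10^6 / 5123 = 371.1 m³.

V ≈ 371 m³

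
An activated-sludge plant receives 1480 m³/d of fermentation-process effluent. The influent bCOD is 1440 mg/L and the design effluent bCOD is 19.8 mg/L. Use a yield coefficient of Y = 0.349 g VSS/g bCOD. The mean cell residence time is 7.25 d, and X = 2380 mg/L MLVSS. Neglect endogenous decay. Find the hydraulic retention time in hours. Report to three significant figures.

τ ≈ 36.2 h

V·X = Y·Q·ΔS·θ_c gives V = 0.349 × 1480 × (1440 − 19.8) × 7.25 / 2380 = 2235 m³.
Hydraulic retention time τ = V/Q = 2235 / 1480 = 1.510 d = 36.24 h.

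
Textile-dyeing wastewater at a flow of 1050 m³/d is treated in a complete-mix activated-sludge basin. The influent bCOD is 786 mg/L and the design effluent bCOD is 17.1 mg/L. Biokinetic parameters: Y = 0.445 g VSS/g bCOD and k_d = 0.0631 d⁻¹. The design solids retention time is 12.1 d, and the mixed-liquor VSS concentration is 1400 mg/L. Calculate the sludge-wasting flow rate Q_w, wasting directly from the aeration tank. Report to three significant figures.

Rearranging the biomass balance for a CMAS with decay, V = Y·Q·ΔS·θ_c / [X·(1+k_d θ_c)] = 0.445 × 1050 × (786 − 17.1) × 12.1 / [1400 × (1 + 0.0631 × 12.1)] = 4.35×10^6 / 2469 = 1761 m³.
For wasting at MLVSS concentration, Q_w = V/θ_c = 1761/12.1 = 145.5 m³/d.

Q_w ≈ 146 m³/d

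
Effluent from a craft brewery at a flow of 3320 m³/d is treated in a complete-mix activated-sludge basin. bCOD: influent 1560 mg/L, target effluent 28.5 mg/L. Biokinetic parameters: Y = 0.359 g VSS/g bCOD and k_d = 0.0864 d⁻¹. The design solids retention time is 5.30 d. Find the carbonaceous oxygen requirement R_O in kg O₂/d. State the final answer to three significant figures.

The observed yield is Y_obs = Y/(1 + k_d·θ_c) = 0.359 / (1 + 0.0864 × 5.30) = 0.359 / 1.458 = 0.2462 g VSS per g bCOD removed.
Substrate removed = Q·(S₀ − S) = 3320 m³/d × (1560 − 28.5) g/m³ = 5.08×10^6 g/d = 5085 kg/d.
P_X = Y_obs·Q·(S₀ − S) = 0.2462 × 5085 = 1252 kg VSS/d.
Carbonaceous O₂ demand = substrate oxidised − cell-mass equivalent = 5085 − 1.42 × 1252 = 3307 kg O₂/d.

R_O ≈ 3310 kg O₂/d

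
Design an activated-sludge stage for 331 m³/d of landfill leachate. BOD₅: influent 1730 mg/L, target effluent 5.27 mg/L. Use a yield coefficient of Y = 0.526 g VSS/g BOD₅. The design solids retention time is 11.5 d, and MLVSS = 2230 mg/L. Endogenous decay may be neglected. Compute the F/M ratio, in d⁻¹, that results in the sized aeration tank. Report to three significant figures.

Biomass mass balance (decay neglected): V·X = Y·Q·(S₀ − S)·θ_c, so V = 0.526 × 331 × (1730 − 5.27) × 11.5 / 2230 = 1549 m³.
F/M = Q·S₀ / (V·X) = 331 × 1730 / (1549 × 2230) = 0.1658 g BOD₅·(g VSS·d)⁻¹.

F/M ≈ 0.166 d⁻¹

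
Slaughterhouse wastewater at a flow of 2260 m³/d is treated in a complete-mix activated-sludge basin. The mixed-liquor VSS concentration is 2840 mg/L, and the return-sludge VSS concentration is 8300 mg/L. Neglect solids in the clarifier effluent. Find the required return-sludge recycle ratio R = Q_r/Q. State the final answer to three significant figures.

Mass balance around the secondary clarifier (neglecting effluent solids): R = X / (X_r − X) = 2840 / (8300 − 2840) = 0.5201.

R ≈ 0.520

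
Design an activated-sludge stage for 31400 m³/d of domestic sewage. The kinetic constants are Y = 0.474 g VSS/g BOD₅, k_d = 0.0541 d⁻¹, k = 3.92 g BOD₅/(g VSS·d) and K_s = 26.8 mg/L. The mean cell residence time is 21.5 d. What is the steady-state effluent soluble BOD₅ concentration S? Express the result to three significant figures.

S ≈ 1.53 mg/L

From the Monod/SRT balance for a CMAS, S = K_s·(1+k_d θ_c)/[θ_c·(Y k − k_d) − 1] = 26.8 × (1 + 0.0541 × 21.5) / [21.5 × (0.474 × 3.92 − 0.0541) − 1] = 57.97 / 37.79 = 1.534 mg/L.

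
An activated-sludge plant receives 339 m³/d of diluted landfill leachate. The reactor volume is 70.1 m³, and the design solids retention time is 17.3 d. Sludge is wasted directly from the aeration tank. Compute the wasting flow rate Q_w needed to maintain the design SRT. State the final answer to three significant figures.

Q_w ≈ 4.05 m³/d

Wasting from the aeration tank: Q_w = V / θ_c = 70.10 / 17.3 = 4.052 m³/d.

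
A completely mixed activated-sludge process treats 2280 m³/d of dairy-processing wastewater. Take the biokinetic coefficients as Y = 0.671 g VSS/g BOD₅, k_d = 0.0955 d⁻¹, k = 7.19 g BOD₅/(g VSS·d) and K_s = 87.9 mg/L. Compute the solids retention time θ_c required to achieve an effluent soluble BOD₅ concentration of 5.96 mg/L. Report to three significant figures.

θ_c ≈ 4.74 d

At the target effluent, Y k S/(K_s+S) = 0.671×7.19×5.96/93.86 = 0.3063 d⁻¹.
Then 1/θ_c = μ − k_d = 0.3063 − 0.0955 = 0.2108 d⁻¹, giving θ_c = 4.743 d.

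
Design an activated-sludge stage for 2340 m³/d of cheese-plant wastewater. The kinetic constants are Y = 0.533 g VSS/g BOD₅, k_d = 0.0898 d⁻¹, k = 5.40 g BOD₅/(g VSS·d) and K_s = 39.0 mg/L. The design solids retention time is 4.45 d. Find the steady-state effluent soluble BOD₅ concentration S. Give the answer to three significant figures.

S ≈ 4.78 mg/L

For a completely mixed reactor with recycle the Lawrence–McCarty relation gives S = K_s·(1 + k_d·θ_c) / [θ_c·(Y·k − k_d) − 1] = 39.0 × (1 + 0.0898 × 4.45) / [4.45 × (0.533 × 5.40 − 0.0898) − 1] = 54.58 / 11.41 = 4.785 mg/L.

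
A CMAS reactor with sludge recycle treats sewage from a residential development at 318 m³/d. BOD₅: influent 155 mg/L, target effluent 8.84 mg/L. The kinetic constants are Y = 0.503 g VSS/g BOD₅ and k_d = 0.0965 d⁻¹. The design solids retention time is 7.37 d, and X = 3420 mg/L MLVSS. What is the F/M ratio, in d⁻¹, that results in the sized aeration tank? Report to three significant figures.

F/M ≈ 0.490 d⁻¹

Rearranging the biomass balance for a CMAS with decay, V = Y·Q·ΔS·θ_c / [X·(1+k_d θ_c)] = 0.503 × 318 × (155 − 8.84) × 7.37 / [3420 × (1 + 0.0965 × 7.37)] = 1.72×10^5 / 5852 = 29.44 m³.
F/M = applied load / biomass = Q·S₀/(V·X) = 318 × 155 / (29.44 × 3420) = 0.4895 d⁻¹.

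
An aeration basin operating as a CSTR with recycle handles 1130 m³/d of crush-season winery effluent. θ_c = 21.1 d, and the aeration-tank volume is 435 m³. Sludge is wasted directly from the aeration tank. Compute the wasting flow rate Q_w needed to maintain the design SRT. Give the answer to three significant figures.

Q_w ≈ 20.6 m³/d

With mixed-liquor wasting, θ_c = V/Q_w, so Q_w = V/θ_c = 435.0/21.1 = 20.62 m³/d.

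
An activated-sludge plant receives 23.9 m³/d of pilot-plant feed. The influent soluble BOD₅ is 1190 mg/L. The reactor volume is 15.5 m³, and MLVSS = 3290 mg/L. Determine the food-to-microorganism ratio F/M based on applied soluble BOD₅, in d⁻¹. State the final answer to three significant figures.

F/M ≈ 0.558 d⁻¹

F/M = applied load / biomass = Q·S₀/(V·X) = 23.9 × 1190 / (15.50 × 3290) = 0.5577 d⁻¹.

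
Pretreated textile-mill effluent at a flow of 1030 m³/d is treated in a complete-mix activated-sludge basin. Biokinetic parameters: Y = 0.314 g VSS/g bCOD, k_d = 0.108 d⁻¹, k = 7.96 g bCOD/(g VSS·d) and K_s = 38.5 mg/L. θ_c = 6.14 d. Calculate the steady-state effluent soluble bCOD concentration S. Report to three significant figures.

For a completely mixed reactor with recycle the Lawrence–McCarty relation gives S = K_s·(1 + k_d·θ_c) / [θ_c·(Y·k − k_d) − 1] = 38.5 × (1 + 0.108 × 6.14) / [6.14 × (0.314 × 7.96 − 0.108) − 1] = 64.03 / 13.68 = 4.679 mg/L.

S ≈ 4.68 mg/L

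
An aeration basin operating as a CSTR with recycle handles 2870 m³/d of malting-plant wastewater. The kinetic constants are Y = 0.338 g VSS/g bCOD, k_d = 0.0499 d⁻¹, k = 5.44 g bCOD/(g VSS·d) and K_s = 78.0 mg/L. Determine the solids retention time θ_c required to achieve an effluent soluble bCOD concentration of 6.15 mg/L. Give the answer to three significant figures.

Specific growth rate at S = 6.15 mg/L: μ = YkS/(K_s+S) = 0.338·5.44·6.15/(78.0+6.15) = 0.1344 d⁻¹.
θ_c = 1/(μ − k_d) = 1/(0.1344 − 0.0499) = 1/0.08448 = 11.84 d.

θ_c ≈ 11.8 d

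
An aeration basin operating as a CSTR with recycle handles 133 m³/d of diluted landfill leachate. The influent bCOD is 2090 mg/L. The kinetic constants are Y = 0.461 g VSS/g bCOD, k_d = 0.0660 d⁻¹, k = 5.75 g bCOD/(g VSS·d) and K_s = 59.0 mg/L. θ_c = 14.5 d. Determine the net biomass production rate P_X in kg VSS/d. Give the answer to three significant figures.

From the Monod/SRT balance for a CMAS, S = K_s·(1+k_d θ_c)/[θ_c·(Y k − k_d) − 1] = 59.0 × (1 + 0.0660 × 14.5) / [14.5 × (0.461 × 5.75 − 0.0660) − 1] = 115.5 / 36.48 = 3.165 mg/L.
Correct the yield for decay: Y_obs = Y/(1 + k_d θ_c) = 0.461 / (1 + 0.0660 × 14.5) = 0.461 / 1.957 = 0.2356.
ΔS = 2090 − 3.17 = 2087 mg/L, so the substrate removal rate is 133 × 2087/1000 = 277.5 kg bCOD/d.
So the net sludge growth is P_X = 0.2356 × 277.5 = 65.38 kg VSS/d.

P_X ≈ 65.4 kg VSS/d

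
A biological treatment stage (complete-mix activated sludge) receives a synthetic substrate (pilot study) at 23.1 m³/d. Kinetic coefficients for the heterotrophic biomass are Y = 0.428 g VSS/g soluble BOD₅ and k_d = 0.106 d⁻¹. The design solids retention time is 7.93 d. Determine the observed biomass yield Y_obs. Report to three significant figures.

Y_obs ≈ 0.233 g VSS/g soluble BOD₅

Observed yield with endogenous decay: Y_obs = Y / (1 + k_d·θ_c) = 0.428 / (1 + 0.106 × 7.93) = 0.428 / 1.841 = 0.2325 g VSS/g soluble BOD₅.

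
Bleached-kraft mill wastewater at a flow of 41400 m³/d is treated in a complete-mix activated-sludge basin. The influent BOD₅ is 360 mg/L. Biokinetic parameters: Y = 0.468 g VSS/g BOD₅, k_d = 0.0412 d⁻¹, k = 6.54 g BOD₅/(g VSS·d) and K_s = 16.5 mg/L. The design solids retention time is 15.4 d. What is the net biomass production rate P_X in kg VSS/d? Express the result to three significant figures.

For a completely mixed reactor with recycle the Lawrence–McCarty relation gives S = K_s·(1 + k_d·θ_c) / [θ_c·(Y·k − k_d) − 1] = 16.5 × (1 + 0.0412 × 15.4) / [15.4 × (0.468 × 6.54 − 0.0412) − 1] = 26.97 / 45.50 = 0.5927 mg/L.
The observed yield is Y_obs = Y/(1 + k_d·θ_c) = 0.468 / (1 + 0.0412 × 15.4) = 0.468 / 1.634 = 0.2863 g VSS per g BOD₅ removed.
Mass of BOD₅ removed per day: Q(S₀ − S) = 41400 × 359.4 g/m³ = 14879 kg/d.
So the net sludge growth is P_X = 0.2863 × 14879 = 4260 kg VSS/d.

P_X ≈ 4260 kg VSS/d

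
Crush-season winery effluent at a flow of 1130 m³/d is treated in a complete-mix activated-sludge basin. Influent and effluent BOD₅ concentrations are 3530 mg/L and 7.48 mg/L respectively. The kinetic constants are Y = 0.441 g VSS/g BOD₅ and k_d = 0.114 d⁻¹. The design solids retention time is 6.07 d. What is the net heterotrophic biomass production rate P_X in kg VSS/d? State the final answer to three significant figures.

P_X ≈ 1040 kg VSS/d

Observed yield with endogenous decay: Y_obs = Y / (1 + k_d·θ_c) = 0.441 / (1 + 0.114 × 6.07) = 0.441 / 1.692 = 0.2606 g VSS/g BOD₅.
Mass of BOD₅ removed per day: Q(S₀ − S) = 1130 × 3523 g/m³ = 3980 kg/d.
Biomass produced: P_X = Y_obs·Q·ΔS = 0.2606 × 3980 ≈ 1037 kg VSS/d.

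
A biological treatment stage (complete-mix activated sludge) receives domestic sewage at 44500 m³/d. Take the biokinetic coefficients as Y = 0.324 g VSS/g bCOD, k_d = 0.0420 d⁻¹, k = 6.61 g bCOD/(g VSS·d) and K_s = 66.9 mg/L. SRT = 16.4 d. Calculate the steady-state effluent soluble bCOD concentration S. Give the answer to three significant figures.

From the Monod/SRT balance for a CMAS, S = K_s·(1+k_d θ_c)/[θ_c·(Y k − k_d) − 1] = 66.9 × (1 + 0.0420 × 16.4) / [16.4 × (0.324 × 6.61 − 0.0420) − 1] = 113.0 / 33.43 = 3.379 mg/L.

S ≈ 3.38 mg/L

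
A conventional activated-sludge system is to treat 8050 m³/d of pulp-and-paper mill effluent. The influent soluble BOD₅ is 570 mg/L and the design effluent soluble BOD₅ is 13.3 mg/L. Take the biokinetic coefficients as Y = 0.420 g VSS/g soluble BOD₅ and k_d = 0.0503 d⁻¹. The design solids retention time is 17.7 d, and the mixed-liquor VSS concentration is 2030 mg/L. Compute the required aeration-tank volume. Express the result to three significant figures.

From the SRT design equation V = Y Q (S₀−S) θ_c / [X (1 + k_d θ_c)] = 0.420 × 8050 × (570 − 13.3) × 17.7 / [2030 × (1 + 0.0503 × 17.7)] = 3.33×10^7 / 3837 = 8682 m³.

V ≈ 8680 m³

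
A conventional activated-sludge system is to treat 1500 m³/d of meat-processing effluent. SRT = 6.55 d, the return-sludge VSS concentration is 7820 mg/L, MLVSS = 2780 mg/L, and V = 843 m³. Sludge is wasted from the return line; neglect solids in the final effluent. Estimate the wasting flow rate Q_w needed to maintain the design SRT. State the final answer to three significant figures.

Wasting from the return line (neglecting effluent solids): Q_w = V·X / (θ_c·X_r) = 843.0 × 2780 / (6.55 × 7820) = 45.75 m³/d.

Q_w ≈ 45.8 m³/d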